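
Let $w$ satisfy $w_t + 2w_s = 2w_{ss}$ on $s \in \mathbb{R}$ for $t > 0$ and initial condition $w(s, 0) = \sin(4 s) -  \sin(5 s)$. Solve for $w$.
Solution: Change to a moving frame: let $\eta = s - 2t$, $\sigma = t$ and write $w(s,t) = u(\eta,\sigma)$.
By the chain rule $w_t = u_{\sigma} - 2u_{\eta}$, $w_s = u_{\eta}$, $w_{ss} = u_{\eta\eta}$.
Then $w_t + 2w_s = u_{\sigma}$: the advection term cancels and the PDE becomes the heat equation $u_{\sigma} = 2u_{\eta\eta}$ on $\eta \in \mathbb{R}$.
Initial data: $u(\eta,0) = w(\eta,0) = \sin(4 \eta) - \sin(5 \eta)$.
On $\eta \in \mathbb{R}$ each mode satisfies $(\sin(n\eta))'' = -n^2 \sin(n\eta)$, so $e^{-2n^2\sigma} \sin(n\eta)$ solves the heat equation; by superposition $u(\eta,\sigma) = \sum c_n e^{-2n^2\sigma} \sin(n\eta)$.
Reading off the coefficients: $c_4=1, c_5=-1$, so $u(\eta,\sigma) = e^{-32 \sigma} \sin(4 \eta) - e^{-50 \sigma} \sin(5 \eta)$.
Substituting back $\eta = s - 2t$, $\sigma = t$: $w(s,t) = u(s - 2t, t)$.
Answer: $w(s, t) = e^{-32 t} \sin(4 s - 8 t) -  e^{-50 t} \sin(5 s - 10 t)$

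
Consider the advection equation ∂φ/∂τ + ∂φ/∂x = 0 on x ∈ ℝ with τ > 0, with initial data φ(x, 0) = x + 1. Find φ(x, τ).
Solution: By method of characteristics (waves move right with speed 1):
Along characteristics x - τ = const, φ is constant, so φ(x,τ) = f(x - τ) with f = φ(·, 0).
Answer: φ(x, τ) = x - τ + 1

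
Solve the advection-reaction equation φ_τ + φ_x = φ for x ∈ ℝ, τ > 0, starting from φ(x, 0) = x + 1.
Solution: Substitute φ = exp(τ)u, i.e. u = exp(-τ)φ.
By the product rule, φ_τ = exp(τ)(u_τ + u), φ_x = exp(τ)u_x.
Substituting into the PDE and dividing by exp(τ): u_τ + u + u_x = u.
The lower-order terms cancel, leaving the standard advection equation u_τ + u_x = 0.
Initial data for u: u(x,0) = φ(x,0) = x + 1.
Solve for u:
  By method of characteristics (waves move right with speed 1):
  Along characteristics x - τ = const, u is constant, so u(x,τ) = f(x - τ) with f = u(·, 0).
Hence u(x,τ) = x - τ + 1.
Transform back: φ(x,τ) = exp(τ)u(x,τ).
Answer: φ(x, τ) = xexp(τ) - τexp(τ) + exp(τ)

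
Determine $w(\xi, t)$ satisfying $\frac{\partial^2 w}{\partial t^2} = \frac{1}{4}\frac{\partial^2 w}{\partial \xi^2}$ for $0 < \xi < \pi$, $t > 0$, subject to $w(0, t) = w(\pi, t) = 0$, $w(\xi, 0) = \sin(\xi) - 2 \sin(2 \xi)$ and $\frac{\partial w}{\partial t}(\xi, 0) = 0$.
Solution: Separating variables: $w = \sum [A_n \cos(\omega_n t) + B_n \sin(\omega_n t)] \sin(n\xi)$, $\omega_n = n/2$. From ICs: $A_1=1, A_2=-2$.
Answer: $w(\xi, t) = \sin(\xi) \cos(t/2) - 2 \sin(2 \xi) \cos(t)$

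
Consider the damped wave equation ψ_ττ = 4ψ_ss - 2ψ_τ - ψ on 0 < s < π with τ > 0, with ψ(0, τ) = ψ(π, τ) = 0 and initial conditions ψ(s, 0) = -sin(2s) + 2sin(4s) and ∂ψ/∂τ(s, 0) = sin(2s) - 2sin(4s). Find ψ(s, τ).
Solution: Substitute ψ = exp(-τ)u, i.e. u = exp(τ)ψ.
By the product rule, ψ_τ = exp(-τ)(u_τ - u), ψ_ττ = exp(-τ)(u_ττ - 2u_τ + u), ψ_ss = exp(-τ)u_ss.
Substituting into the PDE and dividing by exp(-τ): u_ττ - 2u_τ + u = 4u_ss - 2(u_τ - u) - u.
The lower-order terms cancel, leaving the standard wave equation u_ττ = 4u_ss.
Initial data for u: u(s,0) = ψ(s,0) = -sin(2s) + 2sin(4s); u_τ(s,0) = ψ_τ(s,0) + ψ(s,0) = 0. The boundary conditions carry over: u(0,τ) = u(π,τ) = 0.
Solve for u:
  Using separation of variables u = X(s)T(τ):
  Eigenfunctions: sin(ns), n = 1, 2, 3, ...
  General solution: u(s, τ) = Σ [A_n cos(2n τ) + B_n sin(2n τ)] sin(ns)
  From u(s,0) = -sin(2s) + 2sin(4s): A_2=-1, A_4=2. From u_τ(s,0) = 0: all B_n = 0.
Hence u(s,τ) = -sin(2s)cos(4τ) + 2sin(4s)cos(8τ).
Transform back: ψ(s,τ) = exp(-τ)u(s,τ).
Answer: ψ(s, τ) = -exp(-τ)sin(2s)cos(4τ) + 2exp(-τ)sin(4s)cos(8τ)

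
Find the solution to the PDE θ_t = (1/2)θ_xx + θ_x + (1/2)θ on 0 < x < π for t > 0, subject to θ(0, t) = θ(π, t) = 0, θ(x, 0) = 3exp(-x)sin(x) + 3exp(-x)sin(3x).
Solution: Substitute θ = exp(-x)u.
Then θ_x = exp(-x)(u_x - u), θ_xx = exp(-x)(u_xx - 2u_x + u), θ_t = exp(-x)u_t; substituting and dividing by exp(-x), the lower-order terms cancel: u_t = (1/2)u_xx (standard heat equation).
Data for u: u(x,0) = exp(x)θ(x,0) = 3sin(x) + 3sin(3x). The boundary conditions carry over: u(0,t) = u(π,t) = 0.
Separating variables: u = Σ c_n exp(-n²t/2) sin(nx). From u(x,0) = 3sin(x) + 3sin(3x): c_1=3, c_3=3.
So u(x,t) = 3exp(-t/2)sin(x) + 3exp(-9t/2)sin(3x), and θ(x,t) = exp(-x)u(x,t).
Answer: θ(x, t) = 3exp(-t/2)exp(-x)sin(x) + 3exp(-9t/2)exp(-x)sin(3x)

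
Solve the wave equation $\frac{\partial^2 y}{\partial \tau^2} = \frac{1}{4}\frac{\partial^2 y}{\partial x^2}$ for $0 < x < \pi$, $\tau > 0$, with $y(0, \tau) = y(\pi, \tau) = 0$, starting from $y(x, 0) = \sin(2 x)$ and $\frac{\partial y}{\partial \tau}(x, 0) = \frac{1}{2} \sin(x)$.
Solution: Separating variables: $y = \sum [A_n \cos(\omega_n \tau) + B_n \sin(\omega_n \tau)] \sin(nx)$, $\omega_n = n/2$. From ICs ($B_n$ = velocity coefficient / $\omega_n$): $A_2=1, B_1=1$.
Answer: $y(x, \tau) = \sin(\tau/2) \sin(x) + \sin(2 x) \cos(\tau)$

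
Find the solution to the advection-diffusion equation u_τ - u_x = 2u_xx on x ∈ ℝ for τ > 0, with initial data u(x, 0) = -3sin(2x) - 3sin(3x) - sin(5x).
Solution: Moving frame: η = x + τ, σ = τ, u = w(η,σ), so u_τ = w_σ + w_η and u_xx = w_ηη.
Hence u_τ - u_x = w_σ and the PDE becomes the heat equation w_σ = 2w_ηη on η ∈ ℝ.
Initial data: w(η,0) = u(η,0) = -3sin(2η) - 3sin(3η) - sin(5η). Each mode sin(nη) decays as exp(-2n²σ) on ℝ, so w(η,σ) = Σ c_n exp(-2n²σ) sin(nη) with c_2=-3, c_3=-3, c_5=-1: w(η,σ) = -3exp(-8σ)sin(2η) - 3exp(-18σ)sin(3η) - exp(-50σ)sin(5η).
Substituting back: u(x,τ) = w(x + τ, τ).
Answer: u(x, τ) = -3exp(-8τ)sin(2x + 2τ) - 3exp(-18τ)sin(3x + 3τ) - exp(-50τ)sin(5x + 5τ)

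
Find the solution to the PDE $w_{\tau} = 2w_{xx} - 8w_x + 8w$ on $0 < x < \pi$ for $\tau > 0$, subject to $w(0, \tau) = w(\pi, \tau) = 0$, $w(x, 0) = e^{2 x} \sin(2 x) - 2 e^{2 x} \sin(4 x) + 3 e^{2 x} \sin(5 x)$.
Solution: Substitute $w = e^{2x}u$, i.e. $u = e^{-2x}w$.
By the product rule, $w_x = e^{2x}(u_x + 2u)$, $w_{xx} = e^{2x}(u_{xx} + 4u_x + 4u)$, $w_{\tau} = e^{2x}u_{\tau}$.
Substituting into the PDE and dividing by $e^{2x}$: $u_{\tau} = 2(u_{xx} + 4u_x + 4u) - 8(u_x + 2u) + 8u$.
The lower-order terms cancel, leaving the standard heat equation $u_{\tau} = 2u_{xx}$.
Initial data for $u$: $u(x,0) = e^{-2x}w(x,0) = \sin(2 x) - 2 \sin(4 x) + 3 \sin(5 x)$. The boundary conditions carry over: $u(0,\tau) = u(\pi,\tau) = 0$.
Solve for $u$:
  Using separation of variables $u = X(x)T(\tau)$:
  Eigenfunctions: $\sin(nx)$, $n = 1, 2, 3, \ldots$
  General solution: $u(x, \tau) = \sum c_n \sin(nx) e^{-2n^2 \tau}$
  Matching $u(x,0) = \sin(2 x) - 2 \sin(4 x) + 3 \sin(5 x)$ term by term: $c_2=1, c_4=-2, c_5=3$.
Hence $u(x,\tau) = e^{-8 \tau} \sin(2 x) - 2 e^{-32 \tau} \sin(4 x) + 3 e^{-50 \tau} \sin(5 x)$.
Transform back: $w(x,\tau) = e^{2x}u(x,\tau)$.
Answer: $w(x, \tau) = e^{-8 \tau} e^{2 x} \sin(2 x) - 2 e^{-32 \tau} e^{2 x} \sin(4 x) + 3 e^{-50 \tau} e^{2 x} \sin(5 x)$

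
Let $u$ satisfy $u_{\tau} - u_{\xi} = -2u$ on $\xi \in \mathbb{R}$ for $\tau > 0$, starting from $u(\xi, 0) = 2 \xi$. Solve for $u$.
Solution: Substitute $u = e^{-2\tau}w$.
Then $u_{\tau} = e^{-2\tau}(w_{\tau} - 2w)$, $u_{\xi} = e^{-2\tau}w_{\xi}$; substituting and dividing by $e^{-2\tau}$, the lower-order terms cancel: $w_{\tau} - w_{\xi} = 0$ (standard advection equation).
Data for $w$: $w(\xi,0) = u(\xi,0) = 2 \xi$.
By characteristics ($d\xi/d\tau = -1$), $w(\xi,\tau) = f(\xi + \tau)$ with $f = w( \cdot , 0)$.
So $w(\xi,\tau) = 2 \xi + 2 \tau$, and $u(\xi,\tau) = e^{-2\tau}w(\xi,\tau)$.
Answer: $u(\xi, \tau) = 2 \tau e^{-2 \tau} + 2 \xi e^{-2 \tau}$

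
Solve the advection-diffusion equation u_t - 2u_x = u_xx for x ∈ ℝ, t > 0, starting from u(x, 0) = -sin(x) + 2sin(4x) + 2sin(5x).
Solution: Moving frame: η = x + 2t, σ = t, u = w(η,σ), so u_t = w_σ + 2w_η and u_xx = w_ηη.
Hence u_t - 2u_x = w_σ and the PDE becomes the heat equation w_σ = w_ηη on η ∈ ℝ.
Initial data: w(η,0) = u(η,0) = -sin(η) + 2sin(4η) + 2sin(5η). Each mode sin(nη) decays as exp(-n²σ) on ℝ, so w(η,σ) = Σ c_n exp(-n²σ) sin(nη) with c_1=-1, c_4=2, c_5=2: w(η,σ) = -exp(-σ)sin(η) + 2exp(-16σ)sin(4η) + 2exp(-25σ)sin(5η).
Substituting back: u(x,t) = w(x + 2t, t).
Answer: u(x, t) = -exp(-t)sin(2t + x) + 2exp(-16t)sin(8t + 4x) + 2exp(-25t)sin(10t + 5x)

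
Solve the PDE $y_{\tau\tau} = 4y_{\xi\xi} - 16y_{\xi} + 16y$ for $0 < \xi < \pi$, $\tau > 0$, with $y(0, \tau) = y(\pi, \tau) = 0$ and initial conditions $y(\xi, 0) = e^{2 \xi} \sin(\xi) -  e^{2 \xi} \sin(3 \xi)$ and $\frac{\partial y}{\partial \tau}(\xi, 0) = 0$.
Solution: Substitute $y = e^{2\xi}u$.
Then $y_{\xi} = e^{2\xi}(u_{\xi} + 2u)$, $y_{\xi\xi} = e^{2\xi}(u_{\xi\xi} + 4u_{\xi} + 4u)$, $y_{\tau\tau} = e^{2\xi}u_{\tau\tau}$; substituting and dividing by $e^{2\xi}$, the lower-order terms cancel: $u_{\tau\tau} = 4u_{\xi\xi}$ (standard wave equation).
Data for $u$: $u(\xi,0) = e^{-2\xi}y(\xi,0) = \sin(\xi) - \sin(3 \xi)$; $u_{\tau}(\xi,0) = e^{-2\xi}y_{\tau}(\xi,0) = 0$. The boundary conditions carry over: $u(0,\tau) = u(\pi,\tau) = 0$.
Separating variables: $u = \sum [A_n \cos(\omega_n \tau) + B_n \sin(\omega_n \tau)] \sin(n\xi)$, $\omega_n = 2n$. From ICs: $A_1=1, A_3=-1$.
So $u(\xi,\tau) = \sin(\xi) \cos(2 \tau) - \sin(3 \xi) \cos(6 \tau)$, and $y(\xi,\tau) = e^{2\xi}u(\xi,\tau)$.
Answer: $y(\xi, \tau) = e^{2 \xi} \sin(\xi) \cos(2 \tau) -  e^{2 \xi} \sin(3 \xi) \cos(6 \tau)$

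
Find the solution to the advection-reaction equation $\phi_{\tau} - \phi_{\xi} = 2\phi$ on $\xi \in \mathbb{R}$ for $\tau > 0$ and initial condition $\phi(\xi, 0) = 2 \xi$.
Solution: Substitute $\phi = e^{2\tau}u$, i.e. $u = e^{-2\tau}\phi$.
By the product rule, $\phi_{\tau} = e^{2\tau}(u_{\tau} + 2u)$, $\phi_{\xi} = e^{2\tau}u_{\xi}$.
Substituting into the PDE and dividing by $e^{2\tau}$: $u_{\tau} + 2u - u_{\xi} = 2u$.
The lower-order terms cancel, leaving the standard advection equation $u_{\tau} - u_{\xi} = 0$.
Initial data for $u$: $u(\xi,0) = \phi(\xi,0) = 2 \xi$.
Solve for $u$:
  By method of characteristics (waves move left with speed 1):
  Along characteristics $\xi + \tau =$ const, $u$ is constant, so $u(\xi,\tau) = f(\xi + \tau)$ with $f = u( \cdot , 0)$.
Hence $u(\xi,\tau) = 2 \xi + 2 \tau$.
Transform back: $\phi(\xi,\tau) = e^{2\tau}u(\xi,\tau)$.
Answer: $\phi(\xi, \tau) = 2 \tau e^{2 \tau} + 2 \xi e^{2 \tau}$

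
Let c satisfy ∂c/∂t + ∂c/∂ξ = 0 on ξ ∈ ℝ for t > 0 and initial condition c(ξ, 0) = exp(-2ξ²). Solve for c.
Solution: By characteristics (dξ/dt = 1), c(ξ,t) = f(ξ - t) with f = c(·, 0).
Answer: c(ξ, t) = exp(-2(-t + ξ)²)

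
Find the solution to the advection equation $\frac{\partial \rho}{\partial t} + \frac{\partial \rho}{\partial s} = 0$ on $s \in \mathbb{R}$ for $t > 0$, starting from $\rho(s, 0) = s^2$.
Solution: By method of characteristics (waves move right with speed 1):
Along characteristics $s - t =$ const, $\rho$ is constant, so $\rho(s,t) = f(s - t)$ with $f = \rho( \cdot , 0)$.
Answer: $\rho(s, t) = s^2 - 2 s t + t^2$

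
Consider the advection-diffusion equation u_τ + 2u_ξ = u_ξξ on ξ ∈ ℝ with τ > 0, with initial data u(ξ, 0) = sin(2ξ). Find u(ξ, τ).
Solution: Change to a moving frame: let η = ξ - 2τ, σ = τ and write u(ξ,τ) = w(η,σ).
By the chain rule u_τ = w_σ - 2w_η, u_ξ = w_η, u_ξξ = w_ηη.
Then u_τ + 2u_ξ = w_σ: the advection term cancels and the PDE becomes the heat equation w_σ = w_ηη on η ∈ ℝ.
Initial data: w(η,0) = u(η,0) = sin(2η).
On η ∈ ℝ each mode satisfies (sin(nη))″ = -n² sin(nη), so exp(-n²σ) sin(nη) solves the heat equation; by superposition w(η,σ) = Σ c_n exp(-n²σ) sin(nη).
Reading off the coefficients: c_2=1, so w(η,σ) = exp(-4σ)sin(2η).
Substituting back η = ξ - 2τ, σ = τ: u(ξ,τ) = w(ξ - 2τ, τ).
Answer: u(ξ, τ) = exp(-4τ)sin(2ξ - 4τ)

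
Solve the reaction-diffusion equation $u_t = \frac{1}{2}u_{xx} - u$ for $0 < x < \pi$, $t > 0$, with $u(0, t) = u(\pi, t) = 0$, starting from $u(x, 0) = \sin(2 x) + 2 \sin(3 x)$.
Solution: Substitute $u = e^{-t}w$.
Then $u_t = e^{-t}(w_t - w)$, $u_{xx} = e^{-t}w_{xx}$; substituting and dividing by $e^{-t}$, the lower-order terms cancel: $w_t = \frac{1}{2}w_{xx}$ (standard heat equation).
Data for $w$: $w(x,0) = u(x,0) = \sin(2 x) + 2 \sin(3 x)$. The boundary conditions carry over: $w(0,t) = w(\pi,t) = 0$.
Separating variables: $w = \sum c_n e^{-n^2t/2} \sin(nx)$. From $w(x,0) = \sin(2 x) + 2 \sin(3 x)$: $c_2=1, c_3=2$.
So $w(x,t) = e^{-2 t} \sin(2 x) + 2 e^{-9 t/2} \sin(3 x)$, and $u(x,t) = e^{-t}w(x,t)$.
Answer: $u(x, t) = e^{-3 t} \sin(2 x) + 2 e^{-11 t/2} \sin(3 x)$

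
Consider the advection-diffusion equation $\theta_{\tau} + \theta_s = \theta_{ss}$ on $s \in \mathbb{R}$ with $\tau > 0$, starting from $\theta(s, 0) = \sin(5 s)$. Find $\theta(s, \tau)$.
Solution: Moving frame: $\eta = s - \tau$, $\sigma = \tau$, $\theta = u(\eta,\sigma)$, so $\theta_{\tau} = u_{\sigma} - u_{\eta}$ and $\theta_{ss} = u_{\eta\eta}$.
Hence $\theta_{\tau} + \theta_s = u_{\sigma}$ and the PDE becomes the heat equation $u_{\sigma} = u_{\eta\eta}$ on $\eta \in \mathbb{R}$.
Initial data: $u(\eta,0) = \theta(\eta,0) = \sin(5 \eta)$. Each mode $\sin(n\eta)$ decays as $e^{-n^2\sigma}$ on $\mathbb{R}$, so $u(\eta,\sigma) = \sum c_n e^{-n^2\sigma} \sin(n\eta)$ with $c_5=1$: $u(\eta,\sigma) = e^{-25 \sigma} \sin(5 \eta)$.
Substituting back: $\theta(s,\tau) = u(s - \tau, \tau)$.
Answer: $\theta(s, \tau) = - e^{-25 \tau} \sin(5 \tau - 5 s)$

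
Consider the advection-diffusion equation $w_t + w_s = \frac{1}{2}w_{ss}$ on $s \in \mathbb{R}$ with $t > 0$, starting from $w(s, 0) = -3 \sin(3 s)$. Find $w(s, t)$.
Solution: Moving frame: $\eta = s - t$, $\sigma = t$, $w = u(\eta,\sigma)$, so $w_t = u_{\sigma} - u_{\eta}$ and $w_{ss} = u_{\eta\eta}$.
Hence $w_t + w_s = u_{\sigma}$ and the PDE becomes the heat equation $u_{\sigma} = \frac{1}{2}u_{\eta\eta}$ on $\eta \in \mathbb{R}$.
Initial data: $u(\eta,0) = w(\eta,0) = -3 \sin(3 \eta)$. Each mode $\sin(n\eta)$ decays as $e^{-n^2\sigma/2}$ on $\mathbb{R}$, so $u(\eta,\sigma) = \sum c_n e^{-n^2\sigma/2} \sin(n\eta)$ with $c_3=-3$: $u(\eta,\sigma) = -3 e^{-9 \sigma/2} \sin(3 \eta)$.
Substituting back: $w(s,t) = u(s - t, t)$.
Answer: $w(s, t) = -3 e^{-9 t/2} \sin(3 s - 3 t)$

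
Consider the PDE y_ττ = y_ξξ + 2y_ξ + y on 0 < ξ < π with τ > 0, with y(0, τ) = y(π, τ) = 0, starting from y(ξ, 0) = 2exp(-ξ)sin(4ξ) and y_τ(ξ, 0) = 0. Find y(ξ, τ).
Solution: Substitute y = exp(-ξ)u, i.e. u = exp(ξ)y.
By the product rule, y_ξ = exp(-ξ)(u_ξ - u), y_ξξ = exp(-ξ)(u_ξξ - 2u_ξ + u), y_ττ = exp(-ξ)u_ττ.
Substituting into the PDE and dividing by exp(-ξ): u_ττ = (u_ξξ - 2u_ξ + u) + 2(u_ξ - u) + u.
The lower-order terms cancel, leaving the standard wave equation u_ττ = u_ξξ.
Initial data for u: u(ξ,0) = exp(ξ)y(ξ,0) = 2sin(4ξ); u_τ(ξ,0) = exp(ξ)y_τ(ξ,0) = 0. The boundary conditions carry over: u(0,τ) = u(π,τ) = 0.
Solve for u:
  Using separation of variables u = X(ξ)T(τ):
  Eigenfunctions: sin(nξ), n = 1, 2, 3, ...
  General solution: u(ξ, τ) = Σ [A_n cos(n τ) + B_n sin(n τ)] sin(nξ)
  From u(ξ,0) = 2sin(4ξ): A_4=2. From u_τ(ξ,0) = 0: all B_n = 0.
Hence u(ξ,τ) = 2sin(4ξ)cos(4τ).
Transform back: y(ξ,τ) = exp(-ξ)u(ξ,τ).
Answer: y(ξ, τ) = 2exp(-ξ)sin(4ξ)cos(4τ)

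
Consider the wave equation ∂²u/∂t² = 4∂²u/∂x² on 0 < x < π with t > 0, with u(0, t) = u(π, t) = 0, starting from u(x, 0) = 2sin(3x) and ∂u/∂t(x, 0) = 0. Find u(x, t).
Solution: Using separation of variables u = X(x)T(t):
Eigenfunctions: sin(nx), n = 1, 2, 3, ...
General solution: u(x, t) = Σ [A_n cos(2n t) + B_n sin(2n t)] sin(nx)
From u(x,0) = 2sin(3x): A_3=2. From u_t(x,0) = 0: all B_n = 0.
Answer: u(x, t) = 2sin(3x)cos(6t)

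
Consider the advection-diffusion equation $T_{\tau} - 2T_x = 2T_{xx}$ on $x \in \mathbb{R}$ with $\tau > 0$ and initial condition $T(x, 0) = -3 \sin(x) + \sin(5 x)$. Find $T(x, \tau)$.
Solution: Moving frame: $\eta = x + 2\tau$, $\sigma = \tau$, $T = u(\eta,\sigma)$, so $T_{\tau} = u_{\sigma} + 2u_{\eta}$ and $T_{xx} = u_{\eta\eta}$.
Hence $T_{\tau} - 2T_x = u_{\sigma}$ and the PDE becomes the heat equation $u_{\sigma} = 2u_{\eta\eta}$ on $\eta \in \mathbb{R}$.
Initial data: $u(\eta,0) = T(\eta,0) = -3 \sin(\eta) + \sin(5 \eta)$. Each mode $\sin(n\eta)$ decays as $e^{-2n^2\sigma}$ on $\mathbb{R}$, so $u(\eta,\sigma) = \sum c_n e^{-2n^2\sigma} \sin(n\eta)$ with $c_1=-3, c_5=1$: $u(\eta,\sigma) = -3 e^{-2 \sigma} \sin(\eta) + e^{-50 \sigma} \sin(5 \eta)$.
Substituting back: $T(x,\tau) = u(x + 2\tau, \tau)$.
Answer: $T(x, \tau) = -3 e^{-2 \tau} \sin(2 \tau + x) + e^{-50 \tau} \sin(10 \tau + 5 x)$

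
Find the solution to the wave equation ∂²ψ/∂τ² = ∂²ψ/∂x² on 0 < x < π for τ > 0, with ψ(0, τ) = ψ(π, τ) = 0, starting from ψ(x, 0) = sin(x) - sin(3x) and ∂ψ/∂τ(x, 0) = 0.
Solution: Using separation of variables ψ = X(x)T(τ):
Eigenfunctions: sin(nx), n = 1, 2, 3, ...
General solution: ψ(x, τ) = Σ [A_n cos(n τ) + B_n sin(n τ)] sin(nx)
From ψ(x,0) = sin(x) - sin(3x): A_1=1, A_3=-1. From ψ_τ(x,0) = 0: all B_n = 0.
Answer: ψ(x, τ) = sin(x)cos(τ) - sin(3x)cos(3τ)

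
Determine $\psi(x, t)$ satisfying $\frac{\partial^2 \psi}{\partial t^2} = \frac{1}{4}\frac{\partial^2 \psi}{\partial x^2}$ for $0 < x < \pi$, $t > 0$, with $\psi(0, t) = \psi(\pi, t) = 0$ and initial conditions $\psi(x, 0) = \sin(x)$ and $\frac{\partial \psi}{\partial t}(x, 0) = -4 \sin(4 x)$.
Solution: Using separation of variables $\psi = X(x)T(t)$:
Eigenfunctions: $\sin(nx)$, $n = 1, 2, 3, \ldots$
General solution: $\psi(x, t) = \sum [A_n \cos(n t/2) + B_n \sin(n t/2)] \sin(nx)$
From $\psi(x,0) = \sin(x)$: $A_1=1$. From $\psi_t(x,0) = -4 \sin(4 x)$, using $\psi_t(x,0) = \sum \omega_n B_n \sin(nx)$ with $\omega_n = n/2$: $B_4 = (-4)/2 = -2$.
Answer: $\psi(x, t) = -2 \sin(2 t) \sin(4 x) + \sin(x) \cos(t/2)$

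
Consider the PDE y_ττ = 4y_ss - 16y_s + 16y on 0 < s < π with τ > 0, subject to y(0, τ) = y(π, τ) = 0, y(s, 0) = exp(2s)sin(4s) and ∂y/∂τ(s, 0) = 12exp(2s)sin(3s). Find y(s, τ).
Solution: Substitute y = exp(2s)u.
Then y_s = exp(2s)(u_s + 2u), y_ss = exp(2s)(u_ss + 4u_s + 4u), y_ττ = exp(2s)u_ττ; substituting and dividing by exp(2s), the lower-order terms cancel: u_ττ = 4u_ss (standard wave equation).
Data for u: u(s,0) = exp(-2s)y(s,0) = sin(4s); u_τ(s,0) = exp(-2s)y_τ(s,0) = 12sin(3s). The boundary conditions carry over: u(0,τ) = u(π,τ) = 0.
Separating variables: u = Σ [A_n cos(ω_n τ) + B_n sin(ω_n τ)] sin(ns), ω_n = 2n. From ICs (B_n = velocity coefficient / ω_n): A_4=1, B_3=2.
So u(s,τ) = 2sin(3s)sin(6τ) + sin(4s)cos(8τ), and y(s,τ) = exp(2s)u(s,τ).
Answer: y(s, τ) = 2exp(2s)sin(3s)sin(6τ) + exp(2s)sin(4s)cos(8τ)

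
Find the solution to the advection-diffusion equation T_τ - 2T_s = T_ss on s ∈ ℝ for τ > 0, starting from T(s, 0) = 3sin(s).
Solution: Change to a moving frame: let η = s + 2τ, σ = τ and write T(s,τ) = u(η,σ).
By the chain rule T_τ = u_σ + 2u_η, T_s = u_η, T_ss = u_ηη.
Then T_τ - 2T_s = u_σ: the advection term cancels and the PDE becomes the heat equation u_σ = u_ηη on η ∈ ℝ.
Initial data: u(η,0) = T(η,0) = 3sin(η).
On η ∈ ℝ each mode satisfies (sin(nη))″ = -n² sin(nη), so exp(-n²σ) sin(nη) solves the heat equation; by superposition u(η,σ) = Σ c_n exp(-n²σ) sin(nη).
Reading off the coefficients: c_1=3, so u(η,σ) = 3exp(-σ)sin(η).
Substituting back η = s + 2τ, σ = τ: T(s,τ) = u(s + 2τ, τ).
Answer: T(s, τ) = 3exp(-τ)sin(s + 2τ)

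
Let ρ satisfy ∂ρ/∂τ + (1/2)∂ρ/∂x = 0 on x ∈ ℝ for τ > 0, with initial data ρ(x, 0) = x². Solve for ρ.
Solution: By characteristics (dx/dτ = 1/2), ρ(x,τ) = f(x - (1/2)τ) with f = ρ(·, 0).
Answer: ρ(x, τ) = x² - xτ + (1/4)τ²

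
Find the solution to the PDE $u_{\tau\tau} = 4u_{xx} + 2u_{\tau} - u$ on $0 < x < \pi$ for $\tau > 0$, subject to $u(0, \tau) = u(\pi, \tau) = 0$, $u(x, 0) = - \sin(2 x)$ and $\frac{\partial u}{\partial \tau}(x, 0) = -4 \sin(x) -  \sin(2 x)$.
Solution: Substitute $u = e^{\tau}w$.
Then $u_{\tau} = e^{\tau}(w_{\tau} + w)$, $u_{\tau\tau} = e^{\tau}(w_{\tau\tau} + 2w_{\tau} + w)$, $u_{xx} = e^{\tau}w_{xx}$; substituting and dividing by $e^{\tau}$, the lower-order terms cancel: $w_{\tau\tau} = 4w_{xx}$ (standard wave equation).
Data for $w$: $w(x,0) = u(x,0) = - \sin(2 x)$; $w_{\tau}(x,0) = u_{\tau}(x,0) - u(x,0) = -4 \sin(x)$. The boundary conditions carry over: $w(0,\tau) = w(\pi,\tau) = 0$.
Separating variables: $w = \sum [A_n \cos(\omega_n \tau) + B_n \sin(\omega_n \tau)] \sin(nx)$, $\omega_n = 2n$. From ICs ($B_n$ = velocity coefficient / $\omega_n$): $A_2=-1, B_1=-2$.
So $w(x,\tau) = -2 \sin(x) \sin(2 \tau) - \sin(2 x) \cos(4 \tau)$, and $u(x,\tau) = e^{\tau}w(x,\tau)$.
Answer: $u(x, \tau) = -2 e^{\tau} \sin(2 \tau) \sin(x) -  e^{\tau} \sin(2 x) \cos(4 \tau)$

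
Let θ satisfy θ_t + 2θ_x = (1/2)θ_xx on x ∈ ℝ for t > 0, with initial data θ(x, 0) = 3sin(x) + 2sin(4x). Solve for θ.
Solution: Change to a moving frame: let η = x - 2t, σ = t and write θ(x,t) = u(η,σ).
By the chain rule θ_t = u_σ - 2u_η, θ_x = u_η, θ_xx = u_ηη.
Then θ_t + 2θ_x = u_σ: the advection term cancels and the PDE becomes the heat equation u_σ = (1/2)u_ηη on η ∈ ℝ.
Initial data: u(η,0) = θ(η,0) = 3sin(η) + 2sin(4η).
On η ∈ ℝ each mode satisfies (sin(nη))″ = -n² sin(nη), so exp(-n²σ/2) sin(nη) solves the heat equation; by superposition u(η,σ) = Σ c_n exp(-n²σ/2) sin(nη).
Reading off the coefficients: c_1=3, c_4=2, so u(η,σ) = 2exp(-8σ)sin(4η) + 3exp(-σ/2)sin(η).
Substituting back η = x - 2t, σ = t: θ(x,t) = u(x - 2t, t).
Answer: θ(x, t) = -2exp(-8t)sin(8t - 4x) - 3exp(-t/2)sin(2t - x)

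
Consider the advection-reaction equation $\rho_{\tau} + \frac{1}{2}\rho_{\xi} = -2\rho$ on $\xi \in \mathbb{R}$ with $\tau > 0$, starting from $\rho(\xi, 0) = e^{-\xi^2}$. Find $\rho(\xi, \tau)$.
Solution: Substitute $\rho = e^{-2\tau}u$, i.e. $u = e^{2\tau}\rho$.
By the product rule, $\rho_{\tau} = e^{-2\tau}(u_{\tau} - 2u)$, $\rho_{\xi} = e^{-2\tau}u_{\xi}$.
Substituting into the PDE and dividing by $e^{-2\tau}$: $u_{\tau} - 2u + \frac{1}{2}u_{\xi} = -2u$.
The lower-order terms cancel, leaving the standard advection equation $u_{\tau} + \frac{1}{2}u_{\xi} = 0$.
Initial data for $u$: $u(\xi,0) = \rho(\xi,0) = e^{-\xi^2}$.
Solve for $u$:
  By method of characteristics (waves move right with speed 1/2):
  Along characteristics $\xi - \frac{1}{2}\tau =$ const, $u$ is constant, so $u(\xi,\tau) = f(\xi - \frac{1}{2}\tau)$ with $f = u( \cdot , 0)$.
Hence $u(\xi,\tau) = e^{-(\xi - \tau/2)^2}$.
Transform back: $\rho(\xi,\tau) = e^{-2\tau}u(\xi,\tau)$.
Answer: $\rho(\xi, \tau) = e^{-2 \tau} e^{-(-\tau/2 + \xi)^2}$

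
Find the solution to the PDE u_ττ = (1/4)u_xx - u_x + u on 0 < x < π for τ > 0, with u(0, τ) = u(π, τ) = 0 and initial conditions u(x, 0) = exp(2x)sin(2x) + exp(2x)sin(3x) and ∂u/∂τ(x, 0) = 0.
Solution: Substitute u = exp(2x)w.
Then u_x = exp(2x)(w_x + 2w), u_xx = exp(2x)(w_xx + 4w_x + 4w), u_ττ = exp(2x)w_ττ; substituting and dividing by exp(2x), the lower-order terms cancel: w_ττ = (1/4)w_xx (standard wave equation).
Data for w: w(x,0) = exp(-2x)u(x,0) = sin(2x) + sin(3x); w_τ(x,0) = exp(-2x)u_τ(x,0) = 0. The boundary conditions carry over: w(0,τ) = w(π,τ) = 0.
Separating variables: w = Σ [A_n cos(ω_n τ) + B_n sin(ω_n τ)] sin(nx), ω_n = n/2. From ICs: A_2=1, A_3=1.
So w(x,τ) = sin(2x)cos(τ) + sin(3x)cos(3τ/2), and u(x,τ) = exp(2x)w(x,τ).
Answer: u(x, τ) = exp(2x)sin(2x)cos(τ) + exp(2x)sin(3x)cos(3τ/2)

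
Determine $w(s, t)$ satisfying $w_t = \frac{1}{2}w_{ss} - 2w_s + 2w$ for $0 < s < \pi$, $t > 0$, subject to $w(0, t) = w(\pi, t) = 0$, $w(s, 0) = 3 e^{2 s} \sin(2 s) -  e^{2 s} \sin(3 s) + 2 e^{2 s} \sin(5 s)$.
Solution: Substitute $w = e^{2s}u$.
Then $w_s = e^{2s}(u_s + 2u)$, $w_{ss} = e^{2s}(u_{ss} + 4u_s + 4u)$, $w_t = e^{2s}u_t$; substituting and dividing by $e^{2s}$, the lower-order terms cancel: $u_t = \frac{1}{2}u_{ss}$ (standard heat equation).
Data for $u$: $u(s,0) = e^{-2s}w(s,0) = 3 \sin(2 s) - \sin(3 s) + 2 \sin(5 s)$. The boundary conditions carry over: $u(0,t) = u(\pi,t) = 0$.
Separating variables: $u = \sum c_n e^{-n^2t/2} \sin(ns)$. From $u(s,0) = 3 \sin(2 s) - \sin(3 s) + 2 \sin(5 s)$: $c_2=3, c_3=-1, c_5=2$.
So $u(s,t) = 3 e^{-2 t} \sin(2 s) - e^{-9 t/2} \sin(3 s) + 2 e^{-25 t/2} \sin(5 s)$, and $w(s,t) = e^{2s}u(s,t)$.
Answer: $w(s, t) = 3 e^{2 s} e^{-2 t} \sin(2 s) -  e^{2 s} e^{-9 t/2} \sin(3 s) + 2 e^{2 s} e^{-25 t/2} \sin(5 s)$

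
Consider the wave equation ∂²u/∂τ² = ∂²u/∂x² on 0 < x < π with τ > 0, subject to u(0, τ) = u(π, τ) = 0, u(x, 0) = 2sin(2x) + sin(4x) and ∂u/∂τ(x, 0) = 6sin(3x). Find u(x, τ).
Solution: Separating variables: u = Σ [A_n cos(ω_n τ) + B_n sin(ω_n τ)] sin(nx), ω_n = n. From ICs (B_n = velocity coefficient / ω_n): A_2=2, A_4=1, B_3=2.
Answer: u(x, τ) = 2sin(2x)cos(2τ) + 2sin(3x)sin(3τ) + sin(4x)cos(4τ)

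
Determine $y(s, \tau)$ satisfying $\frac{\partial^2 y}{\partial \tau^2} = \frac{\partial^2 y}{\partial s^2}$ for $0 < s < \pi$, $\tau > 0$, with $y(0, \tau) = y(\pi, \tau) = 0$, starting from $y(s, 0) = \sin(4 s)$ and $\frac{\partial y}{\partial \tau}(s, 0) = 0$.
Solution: Using separation of variables $y = X(s)T(\tau)$:
Eigenfunctions: $\sin(ns)$, $n = 1, 2, 3, \ldots$
General solution: $y(s, \tau) = \sum [A_n \cos(n \tau) + B_n \sin(n \tau)] \sin(ns)$
From $y(s,0) = \sin(4 s)$: $A_4=1$. From $y_{\tau}(s,0) = 0$: all $B_n = 0$.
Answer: $y(s, \tau) = \sin(4 s) \cos(4 \tau)$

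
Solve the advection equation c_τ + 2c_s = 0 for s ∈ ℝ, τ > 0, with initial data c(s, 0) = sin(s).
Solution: By characteristics (ds/dτ = 2), c(s,τ) = f(s - 2τ) with f = c(·, 0).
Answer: c(s, τ) = sin(s - 2τ)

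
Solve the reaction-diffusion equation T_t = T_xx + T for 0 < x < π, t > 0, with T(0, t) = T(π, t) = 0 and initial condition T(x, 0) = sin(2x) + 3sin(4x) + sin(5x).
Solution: Substitute T = exp(t)u.
Then T_t = exp(t)(u_t + u), T_xx = exp(t)u_xx; substituting and dividing by exp(t), the lower-order terms cancel: u_t = u_xx (standard heat equation).
Data for u: u(x,0) = T(x,0) = sin(2x) + 3sin(4x) + sin(5x). The boundary conditions carry over: u(0,t) = u(π,t) = 0.
Separating variables: u = Σ c_n exp(-n²t) sin(nx). From u(x,0) = sin(2x) + 3sin(4x) + sin(5x): c_2=1, c_4=3, c_5=1.
So u(x,t) = exp(-4t)sin(2x) + 3exp(-16t)sin(4x) + exp(-25t)sin(5x), and T(x,t) = exp(t)u(x,t).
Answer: T(x, t) = exp(-3t)sin(2x) + 3exp(-15t)sin(4x) + exp(-24t)sin(5x)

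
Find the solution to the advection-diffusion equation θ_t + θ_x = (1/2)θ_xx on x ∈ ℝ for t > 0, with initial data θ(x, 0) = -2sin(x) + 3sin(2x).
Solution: Moving frame: η = x - t, σ = t, θ = u(η,σ), so θ_t = u_σ - u_η and θ_xx = u_ηη.
Hence θ_t + θ_x = u_σ and the PDE becomes the heat equation u_σ = (1/2)u_ηη on η ∈ ℝ.
Initial data: u(η,0) = θ(η,0) = -2sin(η) + 3sin(2η). Each mode sin(nη) decays as exp(-n²σ/2) on ℝ, so u(η,σ) = Σ c_n exp(-n²σ/2) sin(nη) with c_1=-2, c_2=3: u(η,σ) = 3exp(-2σ)sin(2η) - 2exp(-σ/2)sin(η).
Substituting back: θ(x,t) = u(x - t, t).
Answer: θ(x, t) = -3exp(-2t)sin(2t - 2x) + 2exp(-t/2)sin(t - x)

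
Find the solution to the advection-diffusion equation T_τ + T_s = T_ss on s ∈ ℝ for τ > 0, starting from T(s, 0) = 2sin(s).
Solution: Change to a moving frame: let η = s - τ, σ = τ and write T(s,τ) = u(η,σ).
By the chain rule T_τ = u_σ - u_η, T_s = u_η, T_ss = u_ηη.
Then T_τ + T_s = u_σ: the advection term cancels and the PDE becomes the heat equation u_σ = u_ηη on η ∈ ℝ.
Initial data: u(η,0) = T(η,0) = 2sin(η).
On η ∈ ℝ each mode satisfies (sin(nη))″ = -n² sin(nη), so exp(-n²σ) sin(nη) solves the heat equation; by superposition u(η,σ) = Σ c_n exp(-n²σ) sin(nη).
Reading off the coefficients: c_1=2, so u(η,σ) = 2exp(-σ)sin(η).
Substituting back η = s - τ, σ = τ: T(s,τ) = u(s - τ, τ).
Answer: T(s, τ) = 2exp(-τ)sin(s - τ)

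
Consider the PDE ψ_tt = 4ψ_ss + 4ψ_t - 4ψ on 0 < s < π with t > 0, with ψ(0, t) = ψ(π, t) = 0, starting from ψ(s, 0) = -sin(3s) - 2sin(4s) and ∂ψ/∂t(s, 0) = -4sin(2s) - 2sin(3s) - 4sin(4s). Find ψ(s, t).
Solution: Substitute ψ = exp(2t)u.
Then ψ_t = exp(2t)(u_t + 2u), ψ_tt = exp(2t)(u_tt + 4u_t + 4u), ψ_ss = exp(2t)u_ss; substituting and dividing by exp(2t), the lower-order terms cancel: u_tt = 4u_ss (standard wave equation).
Data for u: u(s,0) = ψ(s,0) = -sin(3s) - 2sin(4s); u_t(s,0) = ψ_t(s,0) - 2ψ(s,0) = -4sin(2s). The boundary conditions carry over: u(0,t) = u(π,t) = 0.
Separating variables: u = Σ [A_n cos(ω_n t) + B_n sin(ω_n t)] sin(ns), ω_n = 2n. From ICs (B_n = velocity coefficient / ω_n): A_3=-1, A_4=-2, B_2=-1.
So u(s,t) = -sin(2s)sin(4t) - sin(3s)cos(6t) - 2sin(4s)cos(8t), and ψ(s,t) = exp(2t)u(s,t).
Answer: ψ(s, t) = -exp(2t)sin(2s)sin(4t) - exp(2t)sin(3s)cos(6t) - 2exp(2t)sin(4s)cos(8t)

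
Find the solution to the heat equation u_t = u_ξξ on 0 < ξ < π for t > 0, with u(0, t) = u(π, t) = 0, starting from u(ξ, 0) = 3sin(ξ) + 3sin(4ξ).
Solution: Using separation of variables u = X(ξ)T(t):
Eigenfunctions: sin(nξ), n = 1, 2, 3, ...
General solution: u(ξ, t) = Σ c_n sin(nξ) exp(-n² t)
Matching u(ξ,0) = 3sin(ξ) + 3sin(4ξ) term by term: c_1=3, c_4=3.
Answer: u(ξ, t) = 3exp(-t)sin(ξ) + 3exp(-16t)sin(4ξ)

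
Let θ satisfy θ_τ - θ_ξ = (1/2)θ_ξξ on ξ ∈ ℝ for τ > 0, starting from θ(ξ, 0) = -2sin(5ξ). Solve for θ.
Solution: Change to a moving frame: let η = ξ + τ, σ = τ and write θ(ξ,τ) = u(η,σ).
By the chain rule θ_τ = u_σ + u_η, θ_ξ = u_η, θ_ξξ = u_ηη.
Then θ_τ - θ_ξ = u_σ: the advection term cancels and the PDE becomes the heat equation u_σ = (1/2)u_ηη on η ∈ ℝ.
Initial data: u(η,0) = θ(η,0) = -2sin(5η).
On η ∈ ℝ each mode satisfies (sin(nη))″ = -n² sin(nη), so exp(-n²σ/2) sin(nη) solves the heat equation; by superposition u(η,σ) = Σ c_n exp(-n²σ/2) sin(nη).
Reading off the coefficients: c_5=-2, so u(η,σ) = -2exp(-25σ/2)sin(5η).
Substituting back η = ξ + τ, σ = τ: θ(ξ,τ) = u(ξ + τ, τ).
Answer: θ(ξ, τ) = -2exp(-25τ/2)sin(5ξ + 5τ)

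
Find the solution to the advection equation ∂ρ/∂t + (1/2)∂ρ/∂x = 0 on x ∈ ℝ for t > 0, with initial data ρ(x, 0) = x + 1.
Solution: By characteristics (dx/dt = 1/2), ρ(x,t) = f(x - (1/2)t) with f = ρ(·, 0).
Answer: ρ(x, t) = -(1/2)t + x + 1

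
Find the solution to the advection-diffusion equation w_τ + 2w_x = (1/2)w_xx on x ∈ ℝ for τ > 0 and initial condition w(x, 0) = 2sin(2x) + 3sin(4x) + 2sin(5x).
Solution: Moving frame: η = x - 2τ, σ = τ, w = u(η,σ), so w_τ = u_σ - 2u_η and w_xx = u_ηη.
Hence w_τ + 2w_x = u_σ and the PDE becomes the heat equation u_σ = (1/2)u_ηη on η ∈ ℝ.
Initial data: u(η,0) = w(η,0) = 2sin(2η) + 3sin(4η) + 2sin(5η). Each mode sin(nη) decays as exp(-n²σ/2) on ℝ, so u(η,σ) = Σ c_n exp(-n²σ/2) sin(nη) with c_2=2, c_4=3, c_5=2: u(η,σ) = 2exp(-2σ)sin(2η) + 3exp(-8σ)sin(4η) + 2exp(-25σ/2)sin(5η).
Substituting back: w(x,τ) = u(x - 2τ, τ).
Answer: w(x, τ) = 2exp(-2τ)sin(2x - 4τ) + 3exp(-8τ)sin(4x - 8τ) + 2exp(-25τ/2)sin(5x - 10τ)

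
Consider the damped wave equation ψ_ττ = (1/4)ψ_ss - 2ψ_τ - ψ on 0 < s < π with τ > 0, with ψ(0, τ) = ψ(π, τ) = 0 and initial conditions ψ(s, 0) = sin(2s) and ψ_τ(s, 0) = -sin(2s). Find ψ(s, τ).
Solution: Substitute ψ = exp(-τ)u, i.e. u = exp(τ)ψ.
By the product rule, ψ_τ = exp(-τ)(u_τ - u), ψ_ττ = exp(-τ)(u_ττ - 2u_τ + u), ψ_ss = exp(-τ)u_ss.
Substituting into the PDE and dividing by exp(-τ): u_ττ - 2u_τ + u = (1/4)u_ss - 2(u_τ - u) - u.
The lower-order terms cancel, leaving the standard wave equation u_ττ = (1/4)u_ss.
Initial data for u: u(s,0) = ψ(s,0) = sin(2s); u_τ(s,0) = ψ_τ(s,0) + ψ(s,0) = 0. The boundary conditions carry over: u(0,τ) = u(π,τ) = 0.
Solve for u:
  Using separation of variables u = X(s)T(τ):
  Eigenfunctions: sin(ns), n = 1, 2, 3, ...
  General solution: u(s, τ) = Σ [A_n cos(n τ/2) + B_n sin(n τ/2)] sin(ns)
  From u(s,0) = sin(2s): A_2=1. From u_τ(s,0) = 0: all B_n = 0.
Hence u(s,τ) = sin(2s)cos(τ).
Transform back: ψ(s,τ) = exp(-τ)u(s,τ).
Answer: ψ(s, τ) = exp(-τ)sin(2s)cos(τ)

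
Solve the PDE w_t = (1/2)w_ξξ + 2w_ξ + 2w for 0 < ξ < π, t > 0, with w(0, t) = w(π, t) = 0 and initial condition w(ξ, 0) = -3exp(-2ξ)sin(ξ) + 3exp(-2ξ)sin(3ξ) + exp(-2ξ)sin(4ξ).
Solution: Substitute w = exp(-2ξ)u.
Then w_ξ = exp(-2ξ)(u_ξ - 2u), w_ξξ = exp(-2ξ)(u_ξξ - 4u_ξ + 4u), w_t = exp(-2ξ)u_t; substituting and dividing by exp(-2ξ), the lower-order terms cancel: u_t = (1/2)u_ξξ (standard heat equation).
Data for u: u(ξ,0) = exp(2ξ)w(ξ,0) = -3sin(ξ) + 3sin(3ξ) + sin(4ξ). The boundary conditions carry over: u(0,t) = u(π,t) = 0.
Separating variables: u = Σ c_n exp(-n²t/2) sin(nξ). From u(ξ,0) = -3sin(ξ) + 3sin(3ξ) + sin(4ξ): c_1=-3, c_3=3, c_4=1.
So u(ξ,t) = exp(-8t)sin(4ξ) - 3exp(-t/2)sin(ξ) + 3exp(-9t/2)sin(3ξ), and w(ξ,t) = exp(-2ξ)u(ξ,t).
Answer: w(ξ, t) = exp(-8t)exp(-2ξ)sin(4ξ) - 3exp(-t/2)exp(-2ξ)sin(ξ) + 3exp(-9t/2)exp(-2ξ)sin(3ξ)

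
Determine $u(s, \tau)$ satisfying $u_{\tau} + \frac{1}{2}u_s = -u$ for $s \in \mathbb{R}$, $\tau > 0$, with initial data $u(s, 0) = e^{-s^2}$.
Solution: Substitute $u = e^{-\tau}w$.
Then $u_{\tau} = e^{-\tau}(w_{\tau} - w)$, $u_s = e^{-\tau}w_s$; substituting and dividing by $e^{-\tau}$, the lower-order terms cancel: $w_{\tau} + \frac{1}{2}w_s = 0$ (standard advection equation).
Data for $w$: $w(s,0) = u(s,0) = e^{-s^2}$.
By characteristics ($ds/d\tau = 1/2$), $w(s,\tau) = f(s - \frac{1}{2}\tau)$ with $f = w( \cdot , 0)$.
So $w(s,\tau) = e^{-(s - \tau/2)^2}$, and $u(s,\tau) = e^{-\tau}w(s,\tau)$.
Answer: $u(s, \tau) = e^{-\tau} e^{-(-\tau/2 + s)^2}$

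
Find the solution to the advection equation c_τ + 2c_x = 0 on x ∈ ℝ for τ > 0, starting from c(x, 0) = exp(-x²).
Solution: By method of characteristics (waves move right with speed 2):
Along characteristics x - 2τ = const, c is constant, so c(x,τ) = f(x - 2τ) with f = c(·, 0).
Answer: c(x, τ) = exp(-(x - 2τ)²)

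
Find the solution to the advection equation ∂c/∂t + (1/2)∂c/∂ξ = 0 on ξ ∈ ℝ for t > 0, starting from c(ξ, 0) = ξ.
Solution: By characteristics (dξ/dt = 1/2), c(ξ,t) = f(ξ - (1/2)t) with f = c(·, 0).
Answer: c(ξ, t) = -(1/2)t + ξ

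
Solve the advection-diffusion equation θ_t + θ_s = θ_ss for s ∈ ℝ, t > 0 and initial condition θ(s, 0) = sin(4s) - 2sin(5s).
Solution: Change to a moving frame: let η = s - t, σ = t and write θ(s,t) = u(η,σ).
By the chain rule θ_t = u_σ - u_η, θ_s = u_η, θ_ss = u_ηη.
Then θ_t + θ_s = u_σ: the advection term cancels and the PDE becomes the heat equation u_σ = u_ηη on η ∈ ℝ.
Initial data: u(η,0) = θ(η,0) = sin(4η) - 2sin(5η).
On η ∈ ℝ each mode satisfies (sin(nη))″ = -n² sin(nη), so exp(-n²σ) sin(nη) solves the heat equation; by superposition u(η,σ) = Σ c_n exp(-n²σ) sin(nη).
Reading off the coefficients: c_4=1, c_5=-2, so u(η,σ) = exp(-16σ)sin(4η) - 2exp(-25σ)sin(5η).
Substituting back η = s - t, σ = t: θ(s,t) = u(s - t, t).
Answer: θ(s, t) = exp(-16t)sin(4s - 4t) - 2exp(-25t)sin(5s - 5t)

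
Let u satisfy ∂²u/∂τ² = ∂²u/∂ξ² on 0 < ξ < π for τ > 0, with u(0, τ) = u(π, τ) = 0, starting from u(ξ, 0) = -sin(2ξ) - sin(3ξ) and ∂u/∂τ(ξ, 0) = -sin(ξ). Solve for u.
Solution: Using separation of variables u = X(ξ)T(τ):
Eigenfunctions: sin(nξ), n = 1, 2, 3, ...
General solution: u(ξ, τ) = Σ [A_n cos(n τ) + B_n sin(n τ)] sin(nξ)
From u(ξ,0) = -sin(2ξ) - sin(3ξ): A_2=-1, A_3=-1. From u_τ(ξ,0) = -sin(ξ), using u_τ(ξ,0) = Σ ω_n B_n sin(nξ) with ω_n = n: B_1 = (-1)/1 = -1.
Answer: u(ξ, τ) = -sin(ξ)sin(τ) - sin(2ξ)cos(2τ) - sin(3ξ)cos(3τ)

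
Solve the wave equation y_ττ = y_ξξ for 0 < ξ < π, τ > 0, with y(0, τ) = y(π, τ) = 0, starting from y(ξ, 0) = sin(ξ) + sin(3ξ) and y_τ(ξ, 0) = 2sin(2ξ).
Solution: Using separation of variables y = X(ξ)T(τ):
Eigenfunctions: sin(nξ), n = 1, 2, 3, ...
General solution: y(ξ, τ) = Σ [A_n cos(n τ) + B_n sin(n τ)] sin(nξ)
From y(ξ,0) = sin(ξ) + sin(3ξ): A_1=1, A_3=1. From y_τ(ξ,0) = 2sin(2ξ), using y_τ(ξ,0) = Σ ω_n B_n sin(nξ) with ω_n = n: B_2 = 2/2 = 1.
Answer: y(ξ, τ) = sin(ξ)cos(τ) + sin(2ξ)sin(2τ) + sin(3ξ)cos(3τ)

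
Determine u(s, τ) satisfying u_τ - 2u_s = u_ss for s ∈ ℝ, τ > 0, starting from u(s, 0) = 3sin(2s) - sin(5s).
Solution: Moving frame: η = s + 2τ, σ = τ, u = w(η,σ), so u_τ = w_σ + 2w_η and u_ss = w_ηη.
Hence u_τ - 2u_s = w_σ and the PDE becomes the heat equation w_σ = w_ηη on η ∈ ℝ.
Initial data: w(η,0) = u(η,0) = 3sin(2η) - sin(5η). Each mode sin(nη) decays as exp(-n²σ) on ℝ, so w(η,σ) = Σ c_n exp(-n²σ) sin(nη) with c_2=3, c_5=-1: w(η,σ) = 3exp(-4σ)sin(2η) - exp(-25σ)sin(5η).
Substituting back: u(s,τ) = w(s + 2τ, τ).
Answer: u(s, τ) = 3exp(-4τ)sin(2s + 4τ) - exp(-25τ)sin(5s + 10τ)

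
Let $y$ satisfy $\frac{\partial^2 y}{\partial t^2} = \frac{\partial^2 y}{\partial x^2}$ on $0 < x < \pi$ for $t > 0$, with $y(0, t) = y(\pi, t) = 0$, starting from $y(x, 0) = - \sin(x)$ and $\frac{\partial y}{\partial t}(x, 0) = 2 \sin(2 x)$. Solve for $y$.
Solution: Using separation of variables $y = X(x)T(t)$:
Eigenfunctions: $\sin(nx)$, $n = 1, 2, 3, \ldots$
General solution: $y(x, t) = \sum [A_n \cos(n t) + B_n \sin(n t)] \sin(nx)$
From $y(x,0) = - \sin(x)$: $A_1=-1$. From $y_t(x,0) = 2 \sin(2 x)$, using $y_t(x,0) = \sum \omega_n B_n \sin(nx)$ with $\omega_n = n$: $B_2 = 2/2 = 1$.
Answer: $y(x, t) = \sin(2 t) \sin(2 x) -  \sin(x) \cos(t)$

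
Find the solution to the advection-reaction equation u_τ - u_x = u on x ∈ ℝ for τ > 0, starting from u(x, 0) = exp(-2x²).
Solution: Substitute u = exp(τ)w, i.e. w = exp(-τ)u.
By the product rule, u_τ = exp(τ)(w_τ + w), u_x = exp(τ)w_x.
Substituting into the PDE and dividing by exp(τ): w_τ + w - w_x = w.
The lower-order terms cancel, leaving the standard advection equation w_τ - w_x = 0.
Initial data for w: w(x,0) = u(x,0) = exp(-2x²).
Solve for w:
  By method of characteristics (waves move left with speed 1):
  Along characteristics x + τ = const, w is constant, so w(x,τ) = f(x + τ) with f = w(·, 0).
Hence w(x,τ) = exp(-2(x + τ)²).
Transform back: u(x,τ) = exp(τ)w(x,τ).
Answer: u(x, τ) = exp(τ)exp(-2(x + τ)²)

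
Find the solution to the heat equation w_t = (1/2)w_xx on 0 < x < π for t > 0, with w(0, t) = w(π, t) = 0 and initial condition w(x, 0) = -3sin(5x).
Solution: Separating variables: w = Σ c_n exp(-n²t/2) sin(nx). From w(x,0) = -3sin(5x): c_5=-3.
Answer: w(x, t) = -3exp(-25t/2)sin(5x)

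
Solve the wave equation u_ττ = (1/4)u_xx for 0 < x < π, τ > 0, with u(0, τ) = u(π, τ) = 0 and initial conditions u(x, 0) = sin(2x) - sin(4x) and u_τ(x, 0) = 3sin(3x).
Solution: Separating variables: u = Σ [A_n cos(ω_n τ) + B_n sin(ω_n τ)] sin(nx), ω_n = n/2. From ICs (B_n = velocity coefficient / ω_n): A_2=1, A_4=-1, B_3=2.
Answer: u(x, τ) = sin(2x)cos(τ) + 2sin(3x)sin(3τ/2) - sin(4x)cos(2τ)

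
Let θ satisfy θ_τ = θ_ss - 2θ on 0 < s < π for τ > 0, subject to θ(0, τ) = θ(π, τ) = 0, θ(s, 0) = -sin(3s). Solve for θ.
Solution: Substitute θ = exp(-2τ)u.
Then θ_τ = exp(-2τ)(u_τ - 2u), θ_ss = exp(-2τ)u_ss; substituting and dividing by exp(-2τ), the lower-order terms cancel: u_τ = u_ss (standard heat equation).
Data for u: u(s,0) = θ(s,0) = -sin(3s). The boundary conditions carry over: u(0,τ) = u(π,τ) = 0.
Separating variables: u = Σ c_n exp(-n²τ) sin(ns). From u(s,0) = -sin(3s): c_3=-1.
So u(s,τ) = -exp(-9τ)sin(3s), and θ(s,τ) = exp(-2τ)u(s,τ).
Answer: θ(s, τ) = -exp(-11τ)sin(3s)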